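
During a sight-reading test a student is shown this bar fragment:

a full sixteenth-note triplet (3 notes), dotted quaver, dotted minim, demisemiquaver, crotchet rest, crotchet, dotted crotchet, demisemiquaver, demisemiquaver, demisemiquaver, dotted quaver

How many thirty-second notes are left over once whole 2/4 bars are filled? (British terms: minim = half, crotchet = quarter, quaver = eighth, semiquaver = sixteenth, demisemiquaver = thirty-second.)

8

One bar of 2/4 = 16 thirty-second notes.
Working in thirty-second notes: a full sixteenth-note triplet (3 notes) (three triplet sixteenths span one eighth) = 4; dotted quaver = 6; dotted minim = 24; demisemiquaver = 1; crotchet rest = 8; crotchet = 8; dotted crotchet = 12; demisemiquaver = 1; demisemiquaver = 1; demisemiquaver = 1; dotted quaver = 6.
Total: 4 + 6 + 24 + 1 + 8 + 8 + 12 + 1 + 1 + 1 + 6 = 72.
72 ÷ 16 = 4 complete bars with 8 thirty-second notes remaining.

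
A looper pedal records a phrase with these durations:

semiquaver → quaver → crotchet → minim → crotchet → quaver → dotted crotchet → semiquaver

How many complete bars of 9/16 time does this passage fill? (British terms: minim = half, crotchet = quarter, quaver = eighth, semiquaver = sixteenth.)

3

One bar of 9/16 = 9 sixteenth notes.
Each duration in sixteenth notes: semiquaver = 1; quaver = 2; crotchet = 4; minim = 8; crotchet = 4; quaver = 2; dotted crotchet = 6; semiquaver = 1.
Adding: 1 + 2 + 4 + 8 + 4 + 2 + 6 + 1 = 28.
28 ÷ 9 = 3 complete bars with 1 left over.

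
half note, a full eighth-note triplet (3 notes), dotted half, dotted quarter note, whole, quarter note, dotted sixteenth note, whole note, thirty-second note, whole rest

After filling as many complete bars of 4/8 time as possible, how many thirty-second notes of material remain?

8

One bar of 4/8 = 16 thirty-second notes.
Express everything in thirty-second notes: half note = 16; a full eighth-note triplet (3 notes) (three triplet eighths span one quarter) = 8; dotted half = 24; dotted quarter note = 12; whole = 32; quarter note = 8; dotted sixteenth note = 3; whole note = 32; thirty-second note = 1; whole rest = 32.
Altogether 16 + 8 + 24 + 12 + 32 + 8 + 3 + 32 + 1 + 32 = 168.
168 ÷ 16 = 10 complete bars with 8 thirty-second notes remaining.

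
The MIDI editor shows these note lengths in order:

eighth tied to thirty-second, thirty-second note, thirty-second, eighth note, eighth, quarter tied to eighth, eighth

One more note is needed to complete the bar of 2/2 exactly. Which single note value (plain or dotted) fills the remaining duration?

The bar of 2/2 = 32 thirty-second notes.
Each duration in thirty-second notes: eighth tied to thirty-second (eighth + thirty-second) = 5; thirty-second note = 1; thirty-second = 1; eighth note = 4; eighth = 4; quarter tied to eighth (quarter + eighth) = 12; eighth = 4.
Total: 5 + 1 + 1 + 4 + 4 + 12 + 4 = 31.
Remaining: 32 − 31 = 1 thirty-second note, which is a thirty-second note.

thirty-second note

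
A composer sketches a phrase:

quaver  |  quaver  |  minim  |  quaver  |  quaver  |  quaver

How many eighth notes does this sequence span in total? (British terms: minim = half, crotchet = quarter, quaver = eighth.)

In eighth notes: quaver = 1; quaver = 1; minim = 4; quaver = 1; quaver = 1; quaver = 1.
Adding: 1 + 1 + 4 + 1 + 1 + 1 = 9 eighth notes.

9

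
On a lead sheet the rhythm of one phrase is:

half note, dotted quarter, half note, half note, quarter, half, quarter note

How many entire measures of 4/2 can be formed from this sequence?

1

One bar of 4/2 = 16 eighth notes.
In eighth notes: half note = 4; dotted quarter = 3; half note = 4; half note = 4; quarter = 2; half = 4; quarter note = 2.
Adding: 4 + 3 + 4 + 4 + 2 + 4 + 2 = 23.
23 ÷ 16 = 1 complete bar with 7 left over.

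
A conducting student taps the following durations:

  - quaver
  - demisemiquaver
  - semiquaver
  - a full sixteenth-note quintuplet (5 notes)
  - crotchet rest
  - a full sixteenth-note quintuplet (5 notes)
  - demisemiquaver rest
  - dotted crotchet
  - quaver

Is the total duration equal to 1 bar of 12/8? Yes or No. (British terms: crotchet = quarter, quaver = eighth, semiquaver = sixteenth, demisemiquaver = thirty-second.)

One bar of 12/8 = 48 thirty-second notes.
Express everything in thirty-second notes: quaver = 4; demisemiquaver = 1; semiquaver = 2; a full sixteenth-note quintuplet (5 notes) (five quintuplet sixteenths span one quarter) = 8; crotchet rest = 8; a full sixteenth-note quintuplet (5 notes) (five quintuplet sixteenths span one quarter) = 8; demisemiquaver rest = 1; dotted crotchet = 12; quaver = 4.
Total: 4 + 1 + 2 + 8 + 8 + 8 + 1 + 12 + 4 = 48.
48 equals 48, so the answer is Yes.

Yes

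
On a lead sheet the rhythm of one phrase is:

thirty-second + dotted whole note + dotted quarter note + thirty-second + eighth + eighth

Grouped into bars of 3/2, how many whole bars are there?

One bar of 3/2 = 48 thirty-second notes.
Each duration in thirty-second notes: thirty-second = 1; dotted whole note = 48; dotted quarter note = 12; thirty-second = 1; eighth = 4; eighth = 4.
Adding: 1 + 48 + 12 + 1 + 4 + 4 = 70.
70 ÷ 48 = 1 complete bar with 22 left over.

1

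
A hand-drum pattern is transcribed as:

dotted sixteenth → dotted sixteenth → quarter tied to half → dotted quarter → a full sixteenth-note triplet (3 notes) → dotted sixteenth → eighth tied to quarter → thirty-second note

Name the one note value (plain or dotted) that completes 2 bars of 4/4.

sixteenth note

2 bars of 4/4 = 64 thirty-second notes.
In thirty-second notes: dotted sixteenth = 3; dotted sixteenth = 3; quarter tied to half (quarter + half) = 24; dotted quarter = 12; a full sixteenth-note triplet (3 notes) (three triplet sixteenths span one eighth) = 4; dotted sixteenth = 3; eighth tied to quarter (eighth + quarter) = 12; thirty-second note = 1.
Adding: 3 + 3 + 24 + 12 + 4 + 3 + 12 + 1 = 62.
Remaining: 64 − 62 = 2 thirty-second notes, which is a sixteenth note.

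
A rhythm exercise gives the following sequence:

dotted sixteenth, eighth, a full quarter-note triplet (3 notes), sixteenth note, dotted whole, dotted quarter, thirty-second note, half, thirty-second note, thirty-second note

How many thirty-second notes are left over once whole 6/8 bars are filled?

One bar of 6/8 = 24 thirty-second notes.
Each duration in thirty-second notes: dotted sixteenth = 3; eighth = 4; a full quarter-note triplet (3 notes) (three triplet quarters span one half) = 16; sixteenth note = 2; dotted whole = 48; dotted quarter = 12; thirty-second note = 1; half = 16; thirty-second note = 1; thirty-second note = 1.
Adding: 3 + 4 + 16 + 2 + 48 + 12 + 1 + 16 + 1 + 1 = 104.
104 ÷ 24 = 4 complete bars with 8 thirty-second notes remaining.

8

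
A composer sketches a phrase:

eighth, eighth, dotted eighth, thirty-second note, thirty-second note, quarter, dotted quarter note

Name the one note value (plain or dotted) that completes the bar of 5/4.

The bar of 5/4 = 40 thirty-second notes.
Each duration in thirty-second notes: eighth = 4; eighth = 4; dotted eighth = 6; thirty-second note = 1; thirty-second note = 1; quarter = 8; dotted quarter note = 12.
Adding: 4 + 4 + 6 + 1 + 1 + 8 + 12 = 36.
Remaining: 40 − 36 = 4 thirty-second notes, which is a eighth note.

eighth note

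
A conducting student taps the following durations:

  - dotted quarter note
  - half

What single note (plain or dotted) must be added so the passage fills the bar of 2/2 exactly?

eighth note

The bar of 2/2 = 8 eighth notes.
Convert each value to eighth notes: dotted quarter note = 3; half = 4.
Adding: 3 + 4 = 7.
Remaining: 8 − 7 = 1 eighth note, which is a eighth note.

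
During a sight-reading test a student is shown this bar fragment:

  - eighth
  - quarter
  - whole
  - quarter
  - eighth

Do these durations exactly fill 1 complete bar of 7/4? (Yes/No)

One bar of 7/4 = 14 eighth notes.
In eighth notes: eighth = 1; quarter = 2; whole = 8; quarter = 2; eighth = 1.
Altogether 1 + 2 + 8 + 2 + 1 = 14.
14 equals 14, so the answer is Yes.

Yes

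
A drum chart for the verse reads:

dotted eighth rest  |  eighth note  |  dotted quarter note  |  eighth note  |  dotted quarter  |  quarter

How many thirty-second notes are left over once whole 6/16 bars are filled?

One bar of 6/16 = 6 sixteenth notes.
Express everything in sixteenth notes: dotted eighth rest = 3; eighth note = 2; dotted quarter note = 6; eighth note = 2; dotted quarter = 6; quarter = 4.
Adding: 3 + 2 + 6 + 2 + 6 + 4 = 23.
23 ÷ 6 = 3 complete bars with 5 sixteenth notes remaining = 10 thirty-second notes.

10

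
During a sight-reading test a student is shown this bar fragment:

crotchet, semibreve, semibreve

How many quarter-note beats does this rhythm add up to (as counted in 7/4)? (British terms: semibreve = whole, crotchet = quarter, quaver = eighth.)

9

One quarter-note beat = 2 eighth notes.
Express everything in eighth notes: crotchet = 2; semibreve = 8; semibreve = 8.
Altogether 2 + 8 + 8 = 18.
18 ÷ 2 = 9 beats.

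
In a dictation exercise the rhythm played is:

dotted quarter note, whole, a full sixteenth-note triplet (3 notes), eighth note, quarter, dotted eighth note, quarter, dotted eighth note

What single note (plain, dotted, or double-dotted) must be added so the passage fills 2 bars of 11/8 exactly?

quarter note

2 bars of 11/8 = 44 sixteenth notes.
Express everything in sixteenth notes: dotted quarter note = 6; whole = 16; a full sixteenth-note triplet (3 notes) (three triplet sixteenths span one eighth) = 2; eighth note = 2; quarter = 4; dotted eighth note = 3; quarter = 4; dotted eighth note = 3.
Altogether 6 + 16 + 2 + 2 + 4 + 3 + 4 + 3 = 40.
Remaining: 44 − 40 = 4 sixteenth notes, which is a quarter note.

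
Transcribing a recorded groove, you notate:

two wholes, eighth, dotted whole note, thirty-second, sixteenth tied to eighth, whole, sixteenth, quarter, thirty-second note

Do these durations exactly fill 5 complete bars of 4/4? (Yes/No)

One bar of 4/4 = 32 thirty-second notes, so 5 bars = 160.
Each duration in thirty-second notes: whole = 32; whole = 32; eighth = 4; dotted whole note = 48; thirty-second = 1; sixteenth tied to eighth (sixteenth + eighth) = 6; whole = 32; sixteenth = 2; quarter = 8; thirty-second note = 1.
Adding: 32 + 32 + 4 + 48 + 1 + 6 + 32 + 2 + 8 + 1 = 166.
166 exceeds 160, so the answer is No.

No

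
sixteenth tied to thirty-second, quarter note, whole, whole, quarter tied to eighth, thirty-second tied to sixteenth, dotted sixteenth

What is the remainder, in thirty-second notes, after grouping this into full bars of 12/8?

45

One bar of 12/8 = 48 thirty-second notes.
Convert each value to thirty-second notes: sixteenth tied to thirty-second (sixteenth + thirty-second) = 3; quarter note = 8; whole = 32; whole = 32; quarter tied to eighth (quarter + eighth) = 12; thirty-second tied to sixteenth (thirty-second + sixteenth) = 3; dotted sixteenth = 3.
Sum: 3 + 8 + 32 + 32 + 12 + 3 + 3 = 93.
93 ÷ 48 = 1 complete bar with 45 thirty-second notes remaining.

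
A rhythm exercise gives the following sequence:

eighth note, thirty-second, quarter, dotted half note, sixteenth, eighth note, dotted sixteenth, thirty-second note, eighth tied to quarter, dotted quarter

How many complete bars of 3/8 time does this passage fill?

5

One bar of 3/8 = 12 thirty-second notes.
Convert each value to thirty-second notes: eighth note = 4; thirty-second = 1; quarter = 8; dotted half note = 24; sixteenth = 2; eighth note = 4; dotted sixteenth = 3; thirty-second note = 1; eighth tied to quarter (eighth + quarter) = 12; dotted quarter = 12.
Adding: 4 + 1 + 8 + 24 + 2 + 4 + 3 + 1 + 12 + 12 = 71.
71 ÷ 12 = 5 complete bars with 11 left over.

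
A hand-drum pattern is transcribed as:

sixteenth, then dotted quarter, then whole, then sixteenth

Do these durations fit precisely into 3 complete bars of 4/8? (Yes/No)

One bar of 4/8 = 8 sixteenth notes, so 3 bars = 24.
Working in sixteenth notes: sixteenth = 1; dotted quarter = 6; whole = 16; sixteenth = 1.
Sum: 1 + 6 + 16 + 1 = 24.
24 equals 24, so the answer is Yes.

Yes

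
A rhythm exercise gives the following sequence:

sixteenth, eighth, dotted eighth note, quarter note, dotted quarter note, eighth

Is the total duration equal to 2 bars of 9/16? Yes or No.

Yes

One bar of 9/16 = 9 sixteenth notes, so 2 bars = 18.
Working in sixteenth notes: sixteenth = 1; eighth = 2; dotted eighth note = 3; quarter note = 4; dotted quarter note = 6; eighth = 2.
Altogether 1 + 2 + 3 + 4 + 6 + 2 = 18.
18 equals 18, so the answer is Yes.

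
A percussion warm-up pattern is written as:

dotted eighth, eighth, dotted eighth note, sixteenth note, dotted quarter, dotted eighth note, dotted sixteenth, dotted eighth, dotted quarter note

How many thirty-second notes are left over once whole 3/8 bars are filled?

9

One bar of 3/8 = 12 thirty-second notes.
Convert each value to thirty-second notes: dotted eighth = 6; eighth = 4; dotted eighth note = 6; sixteenth note = 2; dotted quarter = 12; dotted eighth note = 6; dotted sixteenth = 3; dotted eighth = 6; dotted quarter note = 12.
Sum: 6 + 4 + 6 + 2 + 12 + 6 + 3 + 6 + 12 = 57.
57 ÷ 12 = 4 complete bars with 9 thirty-second notes remaining.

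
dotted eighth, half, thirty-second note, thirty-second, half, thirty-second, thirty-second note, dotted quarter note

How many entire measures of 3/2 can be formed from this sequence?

One bar of 3/2 = 48 thirty-second notes.
Convert each value to thirty-second notes: dotted eighth = 6; half = 16; thirty-second note = 1; thirty-second = 1; half = 16; thirty-second = 1; thirty-second note = 1; dotted quarter note = 12.
Sum: 6 + 16 + 1 + 1 + 16 + 1 + 1 + 12 = 54.
54 ÷ 48 = 1 complete bar with 6 left over.

1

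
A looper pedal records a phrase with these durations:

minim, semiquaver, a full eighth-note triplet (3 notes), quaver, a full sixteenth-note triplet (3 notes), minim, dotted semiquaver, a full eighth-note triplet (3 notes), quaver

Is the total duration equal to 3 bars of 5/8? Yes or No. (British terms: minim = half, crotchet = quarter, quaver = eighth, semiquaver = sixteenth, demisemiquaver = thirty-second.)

No

One bar of 5/8 = 20 thirty-second notes, so 3 bars = 60.
Working in thirty-second notes: minim = 16; semiquaver = 2; a full eighth-note triplet (3 notes) (three triplet eighths span one quarter) = 8; quaver = 4; a full sixteenth-note triplet (3 notes) (three triplet sixteenths span one eighth) = 4; minim = 16; dotted semiquaver = 3; a full eighth-note triplet (3 notes) (three triplet eighths span one quarter) = 8; quaver = 4.
Adding: 16 + 2 + 8 + 4 + 4 + 16 + 3 + 8 + 4 = 65.
65 exceeds 60, so the answer is No.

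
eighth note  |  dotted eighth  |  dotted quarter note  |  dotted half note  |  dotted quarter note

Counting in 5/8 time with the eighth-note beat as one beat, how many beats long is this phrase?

One eighth-note beat = 2 sixteenth notes.
Working in sixteenth notes: eighth note = 2; dotted eighth = 3; dotted quarter note = 6; dotted half note = 12; dotted quarter note = 6.
Adding: 2 + 3 + 6 + 12 + 6 = 29.
29 ÷ 2 = 14.5 beats.

14.5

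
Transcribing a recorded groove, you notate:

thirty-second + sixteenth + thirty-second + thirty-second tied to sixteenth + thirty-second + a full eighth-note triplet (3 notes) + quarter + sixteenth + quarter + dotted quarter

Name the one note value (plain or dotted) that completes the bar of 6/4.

sixteenth note

The bar of 6/4 = 48 thirty-second notes.
In thirty-second notes: thirty-second = 1; sixteenth = 2; thirty-second = 1; thirty-second tied to sixteenth (thirty-second + sixteenth) = 3; thirty-second = 1; a full eighth-note triplet (3 notes) (three triplet eighths span one quarter) = 8; quarter = 8; sixteenth = 2; quarter = 8; dotted quarter = 12.
Sum: 1 + 2 + 1 + 3 + 1 + 8 + 8 + 2 + 8 + 12 = 46.
Remaining: 48 − 46 = 2 thirty-second notes, which is a sixteenth note.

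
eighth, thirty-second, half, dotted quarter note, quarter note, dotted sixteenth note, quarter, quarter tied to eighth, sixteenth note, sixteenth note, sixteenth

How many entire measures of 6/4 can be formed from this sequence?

One bar of 6/4 = 48 thirty-second notes.
Each duration in thirty-second notes: eighth = 4; thirty-second = 1; half = 16; dotted quarter note = 12; quarter note = 8; dotted sixteenth note = 3; quarter = 8; quarter tied to eighth (quarter + eighth) = 12; sixteenth note = 2; sixteenth note = 2; sixteenth = 2.
Adding: 4 + 1 + 16 + 12 + 8 + 3 + 8 + 12 + 2 + 2 + 2 = 70.
70 ÷ 48 = 1 complete bar with 22 left over.

1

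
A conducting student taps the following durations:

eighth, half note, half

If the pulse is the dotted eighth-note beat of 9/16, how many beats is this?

One dotted eighth-note beat = 3 sixteenth notes.
Each duration in sixteenth notes: eighth = 2; half note = 8; half = 8.
Total: 2 + 8 + 8 = 18.
18 ÷ 3 = 6 beats.

6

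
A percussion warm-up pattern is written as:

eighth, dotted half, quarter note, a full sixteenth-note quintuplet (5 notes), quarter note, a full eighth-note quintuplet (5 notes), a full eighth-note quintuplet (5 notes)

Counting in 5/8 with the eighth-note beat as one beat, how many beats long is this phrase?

21

One eighth-note beat = 2 sixteenth notes.
Working in sixteenth notes: eighth = 2; dotted half = 12; quarter note = 4; a full sixteenth-note quintuplet (5 notes) (five quintuplet sixteenths span one quarter) = 4; quarter note = 4; a full eighth-note quintuplet (5 notes) (five quintuplet eighths span one half) = 8; a full eighth-note quintuplet (5 notes) (five quintuplet eighths span one half) = 8.
Total: 2 + 12 + 4 + 4 + 4 + 8 + 8 = 42.
42 ÷ 2 = 21 beats.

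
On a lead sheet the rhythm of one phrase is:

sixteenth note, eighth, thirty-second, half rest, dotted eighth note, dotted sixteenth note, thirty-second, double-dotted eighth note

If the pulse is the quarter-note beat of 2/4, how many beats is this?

One quarter-note beat = 8 thirty-second notes.
Express everything in thirty-second notes: sixteenth note = 2; eighth = 4; thirty-second = 1; half rest = 16; dotted eighth note = 6; dotted sixteenth note = 3; thirty-second = 1; double-dotted eighth note = 7.
Total: 2 + 4 + 1 + 16 + 6 + 3 + 1 + 7 = 40.
40 ÷ 8 = 5 beats.

5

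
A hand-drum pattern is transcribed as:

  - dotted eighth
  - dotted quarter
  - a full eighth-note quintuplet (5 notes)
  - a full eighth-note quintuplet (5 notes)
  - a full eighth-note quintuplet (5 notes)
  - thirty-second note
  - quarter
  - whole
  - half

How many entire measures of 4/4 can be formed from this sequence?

3

One bar of 4/4 = 32 thirty-second notes.
Convert each value to thirty-second notes: dotted eighth = 6; dotted quarter = 12; a full eighth-note quintuplet (5 notes) (five quintuplet eighths span one half) = 16; a full eighth-note quintuplet (5 notes) (five quintuplet eighths span one half) = 16; a full eighth-note quintuplet (5 notes) (five quintuplet eighths span one half) = 16; thirty-second note = 1; quarter = 8; whole = 32; half = 16.
Sum: 6 + 12 + 16 + 16 + 16 + 1 + 8 + 32 + 16 = 123.
123 ÷ 32 = 3 complete bars with 27 left over.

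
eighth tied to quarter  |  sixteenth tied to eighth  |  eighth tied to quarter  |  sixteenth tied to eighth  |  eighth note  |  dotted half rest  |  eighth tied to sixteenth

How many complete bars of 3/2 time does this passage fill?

1

One bar of 3/2 = 24 sixteenth notes.
Express everything in sixteenth notes: eighth tied to quarter (eighth + quarter) = 6; sixteenth tied to eighth (sixteenth + eighth) = 3; eighth tied to quarter (eighth + quarter) = 6; sixteenth tied to eighth (sixteenth + eighth) = 3; eighth note = 2; dotted half rest = 12; eighth tied to sixteenth (eighth + sixteenth) = 3.
Sum: 6 + 3 + 6 + 3 + 2 + 12 + 3 = 35.
35 ÷ 24 = 1 complete bar with 11 left over.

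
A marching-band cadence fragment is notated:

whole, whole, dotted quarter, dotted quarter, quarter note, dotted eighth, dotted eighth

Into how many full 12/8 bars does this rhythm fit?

2

One bar of 12/8 = 24 sixteenth notes.
Working in sixteenth notes: whole = 16; whole = 16; dotted quarter = 6; dotted quarter = 6; quarter note = 4; dotted eighth = 3; dotted eighth = 3.
Sum: 16 + 16 + 6 + 6 + 4 + 3 + 3 = 54.
54 ÷ 24 = 2 complete bars with 6 left over.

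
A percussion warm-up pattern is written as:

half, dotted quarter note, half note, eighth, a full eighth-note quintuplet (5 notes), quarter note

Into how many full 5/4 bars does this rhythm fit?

One bar of 5/4 = 10 eighth notes.
Each duration in eighth notes: half = 4; dotted quarter note = 3; half note = 4; eighth = 1; a full eighth-note quintuplet (5 notes) (five quintuplet eighths span one half) = 4; quarter note = 2.
Total: 4 + 3 + 4 + 1 + 4 + 2 = 18.
18 ÷ 10 = 1 complete bar with 8 left over.

1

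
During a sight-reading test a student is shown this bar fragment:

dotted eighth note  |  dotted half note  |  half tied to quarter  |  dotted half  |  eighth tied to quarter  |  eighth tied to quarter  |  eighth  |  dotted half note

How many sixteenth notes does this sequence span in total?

In sixteenth notes: dotted eighth note = 3; dotted half note = 12; half tied to quarter (half + quarter) = 12; dotted half = 12; eighth tied to quarter (eighth + quarter) = 6; eighth tied to quarter (eighth + quarter) = 6; eighth = 2; dotted half note = 12.
Adding: 3 + 12 + 12 + 12 + 6 + 6 + 2 + 12 = 65 sixteenth notes.

65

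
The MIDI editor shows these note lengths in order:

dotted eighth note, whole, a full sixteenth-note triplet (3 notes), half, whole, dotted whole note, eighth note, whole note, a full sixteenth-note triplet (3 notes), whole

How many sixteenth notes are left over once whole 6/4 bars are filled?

One bar of 6/4 = 24 sixteenth notes.
In sixteenth notes: dotted eighth note = 3; whole = 16; a full sixteenth-note triplet (3 notes) (three triplet sixteenths span one eighth) = 2; half = 8; whole = 16; dotted whole note = 24; eighth note = 2; whole note = 16; a full sixteenth-note triplet (3 notes) (three triplet sixteenths span one eighth) = 2; whole = 16.
Total: 3 + 16 + 2 + 8 + 16 + 24 + 2 + 16 + 2 + 16 = 105.
105 ÷ 24 = 4 complete bars with 9 sixteenth notes remaining.

9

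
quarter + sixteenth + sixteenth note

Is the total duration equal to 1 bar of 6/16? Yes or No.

Yes

One bar of 6/16 = 6 sixteenth notes.
Working in sixteenth notes: quarter = 4; sixteenth = 1; sixteenth note = 1.
Total: 4 + 1 + 1 = 6.
6 equals 6, so the answer is Yes.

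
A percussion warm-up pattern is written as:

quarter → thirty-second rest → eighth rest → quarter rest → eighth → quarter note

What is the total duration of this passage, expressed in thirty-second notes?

In thirty-second notes: quarter = 8; thirty-second rest = 1; eighth rest = 4; quarter rest = 8; eighth = 4; quarter note = 8.
Altogether 8 + 1 + 4 + 8 + 4 + 8 = 33 thirty-second notes.

33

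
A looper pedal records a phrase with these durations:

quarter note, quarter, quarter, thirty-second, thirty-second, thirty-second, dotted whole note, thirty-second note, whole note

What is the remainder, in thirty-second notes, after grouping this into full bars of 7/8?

24

One bar of 7/8 = 28 thirty-second notes.
Each duration in thirty-second notes: quarter note = 8; quarter = 8; quarter = 8; thirty-second = 1; thirty-second = 1; thirty-second = 1; dotted whole note = 48; thirty-second note = 1; whole note = 32.
Altogether 8 + 8 + 8 + 1 + 1 + 1 + 48 + 1 + 32 = 108.
108 ÷ 28 = 3 complete bars with 24 thirty-second notes remaining.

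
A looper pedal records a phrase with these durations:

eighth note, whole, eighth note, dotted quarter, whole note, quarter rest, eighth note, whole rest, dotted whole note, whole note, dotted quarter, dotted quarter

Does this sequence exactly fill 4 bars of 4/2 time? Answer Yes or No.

One bar of 4/2 = 16 eighth notes, so 4 bars = 64.
Working in eighth notes: eighth note = 1; whole = 8; eighth note = 1; dotted quarter = 3; whole note = 8; quarter rest = 2; eighth note = 1; whole rest = 8; dotted whole note = 12; whole note = 8; dotted quarter = 3; dotted quarter = 3.
Adding: 1 + 8 + 1 + 3 + 8 + 2 + 1 + 8 + 12 + 8 + 3 + 3 = 58.
58 falls short of 64, so the answer is No.

No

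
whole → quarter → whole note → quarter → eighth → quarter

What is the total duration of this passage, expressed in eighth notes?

Convert each value to eighth notes: whole = 8; quarter = 2; whole note = 8; quarter = 2; eighth = 1; quarter = 2.
Sum: 8 + 2 + 8 + 2 + 1 + 2 = 23 eighth notes.

23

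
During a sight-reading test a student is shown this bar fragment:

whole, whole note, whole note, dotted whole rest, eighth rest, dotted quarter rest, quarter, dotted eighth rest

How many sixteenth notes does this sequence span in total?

Working in sixteenth notes: whole = 16; whole note = 16; whole note = 16; dotted whole rest = 24; eighth rest = 2; dotted quarter rest = 6; quarter = 4; dotted eighth rest = 3.
Adding: 16 + 16 + 16 + 24 + 2 + 6 + 4 + 3 = 87 sixteenth notes.

87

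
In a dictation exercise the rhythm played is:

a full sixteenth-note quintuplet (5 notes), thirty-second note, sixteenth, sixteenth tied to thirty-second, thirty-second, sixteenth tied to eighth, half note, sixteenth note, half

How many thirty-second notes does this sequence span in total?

55

Each duration in thirty-second notes: a full sixteenth-note quintuplet (5 notes) (five quintuplet sixteenths span one quarter) = 8; thirty-second note = 1; sixteenth = 2; sixteenth tied to thirty-second (sixteenth + thirty-second) = 3; thirty-second = 1; sixteenth tied to eighth (sixteenth + eighth) = 6; half note = 16; sixteenth note = 2; half = 16.
Altogether 8 + 1 + 2 + 3 + 1 + 6 + 16 + 2 + 16 = 55 thirty-second notes.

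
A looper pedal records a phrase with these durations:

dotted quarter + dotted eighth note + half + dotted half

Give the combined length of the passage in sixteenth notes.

Each duration in sixteenth notes: dotted quarter = 6; dotted eighth note = 3; half = 8; dotted half = 12.
Altogether 6 + 3 + 8 + 12 = 29 sixteenth notes.

29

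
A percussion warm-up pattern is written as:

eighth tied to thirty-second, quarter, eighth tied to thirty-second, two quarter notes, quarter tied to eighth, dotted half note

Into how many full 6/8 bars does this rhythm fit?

One bar of 6/8 = 24 thirty-second notes.
Convert each value to thirty-second notes: eighth tied to thirty-second (eighth + thirty-second) = 5; quarter = 8; eighth tied to thirty-second (eighth + thirty-second) = 5; quarter note = 8; quarter note = 8; quarter tied to eighth (quarter + eighth) = 12; dotted half note = 24.
Total: 5 + 8 + 5 + 8 + 8 + 12 + 24 = 70.
70 ÷ 24 = 2 complete bars with 22 left over.

2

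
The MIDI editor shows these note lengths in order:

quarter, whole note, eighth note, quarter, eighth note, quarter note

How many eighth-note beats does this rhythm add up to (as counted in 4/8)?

One eighth-note beat = 2 sixteenth notes.
Working in sixteenth notes: quarter = 4; whole note = 16; eighth note = 2; quarter = 4; eighth note = 2; quarter note = 4.
Adding: 4 + 16 + 2 + 4 + 2 + 4 = 32.
32 ÷ 2 = 16 beats.

16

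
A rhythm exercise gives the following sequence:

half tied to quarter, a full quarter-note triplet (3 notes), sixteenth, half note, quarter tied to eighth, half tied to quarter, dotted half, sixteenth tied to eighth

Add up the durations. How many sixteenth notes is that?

62

Convert each value to sixteenth notes: half tied to quarter (half + quarter) = 12; a full quarter-note triplet (3 notes) (three triplet quarters span one half) = 8; sixteenth = 1; half note = 8; quarter tied to eighth (quarter + eighth) = 6; half tied to quarter (half + quarter) = 12; dotted half = 12; sixteenth tied to eighth (sixteenth + eighth) = 3.
Sum: 12 + 8 + 1 + 8 + 6 + 12 + 12 + 3 = 62 sixteenth notes.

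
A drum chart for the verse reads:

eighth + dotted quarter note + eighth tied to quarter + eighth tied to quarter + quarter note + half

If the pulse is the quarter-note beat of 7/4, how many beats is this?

One quarter-note beat = 2 eighth notes.
Convert each value to eighth notes: eighth = 1; dotted quarter note = 3; eighth tied to quarter (eighth + quarter) = 3; eighth tied to quarter (eighth + quarter) = 3; quarter note = 2; half = 4.
Total: 1 + 3 + 3 + 3 + 2 + 4 = 16.
16 ÷ 2 = 8 beats.

8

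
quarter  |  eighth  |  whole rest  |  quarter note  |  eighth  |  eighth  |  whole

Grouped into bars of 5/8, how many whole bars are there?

4

One bar of 5/8 = 5 eighth notes.
Convert each value to eighth notes: quarter = 2; eighth = 1; whole rest = 8; quarter note = 2; eighth = 1; eighth = 1; whole = 8.
Adding: 2 + 1 + 8 + 2 + 1 + 1 + 8 = 23.
23 ÷ 5 = 4 complete bars with 3 left over.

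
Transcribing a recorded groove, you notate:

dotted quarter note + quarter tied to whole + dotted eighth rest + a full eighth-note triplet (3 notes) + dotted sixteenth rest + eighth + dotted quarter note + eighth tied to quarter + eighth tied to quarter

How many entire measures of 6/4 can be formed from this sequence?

2

One bar of 6/4 = 48 thirty-second notes.
In thirty-second notes: dotted quarter note = 12; quarter tied to whole (quarter + whole) = 40; dotted eighth rest = 6; a full eighth-note triplet (3 notes) (three triplet eighths span one quarter) = 8; dotted sixteenth rest = 3; eighth = 4; dotted quarter note = 12; eighth tied to quarter (eighth + quarter) = 12; eighth tied to quarter (eighth + quarter) = 12.
Sum: 12 + 40 + 6 + 8 + 3 + 4 + 12 + 12 + 12 = 109.
109 ÷ 48 = 2 complete bars with 13 left over.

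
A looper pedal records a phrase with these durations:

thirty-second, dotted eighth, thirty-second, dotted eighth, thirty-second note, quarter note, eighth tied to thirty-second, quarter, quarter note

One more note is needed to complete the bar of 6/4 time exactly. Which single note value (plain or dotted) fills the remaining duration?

The bar of 6/4 = 48 thirty-second notes.
Each duration in thirty-second notes: thirty-second = 1; dotted eighth = 6; thirty-second = 1; dotted eighth = 6; thirty-second note = 1; quarter note = 8; eighth tied to thirty-second (eighth + thirty-second) = 5; quarter = 8; quarter note = 8.
Total: 1 + 6 + 1 + 6 + 1 + 8 + 5 + 8 + 8 = 44.
Remaining: 48 − 44 = 4 thirty-second notes, which is a eighth note.

eighth note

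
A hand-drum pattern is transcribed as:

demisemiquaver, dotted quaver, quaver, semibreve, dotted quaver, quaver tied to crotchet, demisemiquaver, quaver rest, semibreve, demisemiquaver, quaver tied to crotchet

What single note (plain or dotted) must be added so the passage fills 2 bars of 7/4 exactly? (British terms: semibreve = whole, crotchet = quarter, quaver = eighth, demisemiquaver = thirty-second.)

thirty-second note

2 bars of 7/4 = 112 thirty-second notes.
Each duration in thirty-second notes: demisemiquaver = 1; dotted quaver = 6; quaver = 4; semibreve = 32; dotted quaver = 6; quaver tied to crotchet (quaver + crotchet) = 12; demisemiquaver = 1; quaver rest = 4; semibreve = 32; demisemiquaver = 1; quaver tied to crotchet (quaver + crotchet) = 12.
Adding: 1 + 6 + 4 + 32 + 6 + 12 + 1 + 4 + 32 + 1 + 12 = 111.
Remaining: 112 − 111 = 1 thirty-second note, which is a thirty-second note.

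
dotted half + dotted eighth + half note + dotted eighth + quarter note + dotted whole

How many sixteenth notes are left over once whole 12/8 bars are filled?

6

One bar of 12/8 = 24 sixteenth notes.
Working in sixteenth notes: dotted half = 12; dotted eighth = 3; half note = 8; dotted eighth = 3; quarter note = 4; dotted whole = 24.
Altogether 12 + 3 + 8 + 3 + 4 + 24 = 54.
54 ÷ 24 = 2 complete bars with 6 sixteenth notes remaining.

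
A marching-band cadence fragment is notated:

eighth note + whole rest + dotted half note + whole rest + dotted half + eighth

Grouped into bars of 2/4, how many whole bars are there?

7

One bar of 2/4 = 4 eighth notes.
Express everything in eighth notes: eighth note = 1; whole rest = 8; dotted half note = 6; whole rest = 8; dotted half = 6; eighth = 1.
Adding: 1 + 8 + 6 + 8 + 6 + 1 = 30.
30 ÷ 4 = 7 complete bars with 2 left over.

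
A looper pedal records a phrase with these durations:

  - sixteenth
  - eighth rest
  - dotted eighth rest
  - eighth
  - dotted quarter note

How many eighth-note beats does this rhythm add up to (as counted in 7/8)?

7

One eighth-note beat = 2 sixteenth notes.
In sixteenth notes: sixteenth = 1; eighth rest = 2; dotted eighth rest = 3; eighth = 2; dotted quarter note = 6.
Adding: 1 + 2 + 3 + 2 + 6 = 14.
14 ÷ 2 = 7 beats.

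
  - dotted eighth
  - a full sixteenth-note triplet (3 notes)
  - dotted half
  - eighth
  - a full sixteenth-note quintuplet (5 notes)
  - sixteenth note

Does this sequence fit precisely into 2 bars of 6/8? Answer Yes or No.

Yes

One bar of 6/8 = 12 sixteenth notes, so 2 bars = 24.
In sixteenth notes: dotted eighth = 3; a full sixteenth-note triplet (3 notes) (three triplet sixteenths span one eighth) = 2; dotted half = 12; eighth = 2; a full sixteenth-note quintuplet (5 notes) (five quintuplet sixteenths span one quarter) = 4; sixteenth note = 1.
Total: 3 + 2 + 12 + 2 + 4 + 1 = 24.
24 equals 24, so the answer is Yes.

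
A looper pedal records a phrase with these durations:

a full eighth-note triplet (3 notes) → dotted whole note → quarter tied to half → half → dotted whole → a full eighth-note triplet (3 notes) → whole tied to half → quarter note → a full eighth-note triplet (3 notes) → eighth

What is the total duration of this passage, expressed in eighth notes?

55

Convert each value to eighth notes: a full eighth-note triplet (3 notes) (three triplet eighths span one quarter) = 2; dotted whole note = 12; quarter tied to half (quarter + half) = 6; half = 4; dotted whole = 12; a full eighth-note triplet (3 notes) (three triplet eighths span one quarter) = 2; whole tied to half (whole + half) = 12; quarter note = 2; a full eighth-note triplet (3 notes) (three triplet eighths span one quarter) = 2; eighth = 1.
Adding: 2 + 12 + 6 + 4 + 12 + 2 + 12 + 2 + 2 + 1 = 55 eighth notes.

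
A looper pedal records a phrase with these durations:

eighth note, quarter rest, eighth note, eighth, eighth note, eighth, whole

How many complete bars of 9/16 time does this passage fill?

3

One bar of 9/16 = 9 sixteenth notes.
Express everything in sixteenth notes: eighth note = 2; quarter rest = 4; eighth note = 2; eighth = 2; eighth note = 2; eighth = 2; whole = 16.
Altogether 2 + 4 + 2 + 2 + 2 + 2 + 16 = 30.
30 ÷ 9 = 3 complete bars with 3 left over.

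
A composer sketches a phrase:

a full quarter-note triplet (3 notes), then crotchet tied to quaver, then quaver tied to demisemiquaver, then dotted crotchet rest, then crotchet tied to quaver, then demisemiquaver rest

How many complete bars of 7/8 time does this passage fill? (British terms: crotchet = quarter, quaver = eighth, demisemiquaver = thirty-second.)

2

One bar of 7/8 = 28 thirty-second notes.
Convert each value to thirty-second notes: a full quarter-note triplet (3 notes) (three triplet quarters span one half) = 16; crotchet tied to quaver (crotchet + quaver) = 12; quaver tied to demisemiquaver (quaver + demisemiquaver) = 5; dotted crotchet rest = 12; crotchet tied to quaver (crotchet + quaver) = 12; demisemiquaver rest = 1.
Altogether 16 + 12 + 5 + 12 + 12 + 1 = 58.
58 ÷ 28 = 2 complete bars with 2 left over.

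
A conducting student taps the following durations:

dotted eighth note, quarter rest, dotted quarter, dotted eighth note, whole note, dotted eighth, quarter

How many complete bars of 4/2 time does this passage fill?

1

One bar of 4/2 = 32 sixteenth notes.
Convert each value to sixteenth notes: dotted eighth note = 3; quarter rest = 4; dotted quarter = 6; dotted eighth note = 3; whole note = 16; dotted eighth = 3; quarter = 4.
Altogether 3 + 4 + 6 + 3 + 16 + 3 + 4 = 39.
39 ÷ 32 = 1 complete bar with 7 left over.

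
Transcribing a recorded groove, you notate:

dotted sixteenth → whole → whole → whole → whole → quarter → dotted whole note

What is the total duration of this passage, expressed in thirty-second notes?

187

Convert each value to thirty-second notes: dotted sixteenth = 3; whole = 32; whole = 32; whole = 32; whole = 32; quarter = 8; dotted whole note = 48.
Total: 3 + 32 + 32 + 32 + 32 + 8 + 48 = 187 thirty-second notes.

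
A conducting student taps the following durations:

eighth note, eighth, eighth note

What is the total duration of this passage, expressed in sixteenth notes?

6

Convert each value to sixteenth notes: eighth note = 2; eighth = 2; eighth note = 2.
Adding: 2 + 2 + 2 = 6 sixteenth notes.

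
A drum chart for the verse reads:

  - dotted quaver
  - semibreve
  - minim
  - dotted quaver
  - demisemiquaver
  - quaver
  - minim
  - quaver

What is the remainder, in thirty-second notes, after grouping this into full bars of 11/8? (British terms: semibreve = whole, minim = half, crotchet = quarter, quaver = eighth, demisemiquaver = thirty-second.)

One bar of 11/8 = 44 thirty-second notes.
Working in thirty-second notes: dotted quaver = 6; semibreve = 32; minim = 16; dotted quaver = 6; demisemiquaver = 1; quaver = 4; minim = 16; quaver = 4.
Total: 6 + 32 + 16 + 6 + 1 + 4 + 16 + 4 = 85.
85 ÷ 44 = 1 complete bar with 41 thirty-second notes remaining.

41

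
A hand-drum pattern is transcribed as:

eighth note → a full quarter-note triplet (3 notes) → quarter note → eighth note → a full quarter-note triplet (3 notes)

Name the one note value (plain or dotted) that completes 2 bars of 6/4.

dotted whole note

2 bars of 6/4 = 24 eighth notes.
Working in eighth notes: eighth note = 1; a full quarter-note triplet (3 notes) (three triplet quarters span one half) = 4; quarter note = 2; eighth note = 1; a full quarter-note triplet (3 notes) (three triplet quarters span one half) = 4.
Total: 1 + 4 + 2 + 1 + 4 = 12.
Remaining: 24 − 12 = 12 eighth notes, which is a dotted whole note.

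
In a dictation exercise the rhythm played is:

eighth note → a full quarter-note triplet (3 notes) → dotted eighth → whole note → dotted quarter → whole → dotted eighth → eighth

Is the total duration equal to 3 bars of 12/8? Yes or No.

No

One bar of 12/8 = 24 sixteenth notes, so 3 bars = 72.
Working in sixteenth notes: eighth note = 2; a full quarter-note triplet (3 notes) (three triplet quarters span one half) = 8; dotted eighth = 3; whole note = 16; dotted quarter = 6; whole = 16; dotted eighth = 3; eighth = 2.
Total: 2 + 8 + 3 + 16 + 6 + 16 + 3 + 2 = 56.
56 falls short of 72, so the answer is No.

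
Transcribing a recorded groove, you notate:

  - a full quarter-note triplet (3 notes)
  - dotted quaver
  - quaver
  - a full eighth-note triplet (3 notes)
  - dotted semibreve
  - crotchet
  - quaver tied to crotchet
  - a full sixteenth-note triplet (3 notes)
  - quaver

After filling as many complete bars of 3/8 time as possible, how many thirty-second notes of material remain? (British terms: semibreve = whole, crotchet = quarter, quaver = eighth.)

2

One bar of 3/8 = 6 sixteenth notes.
In sixteenth notes: a full quarter-note triplet (3 notes) (three triplet quarters span one half) = 8; dotted quaver = 3; quaver = 2; a full eighth-note triplet (3 notes) (three triplet eighths span one quarter) = 4; dotted semibreve = 24; crotchet = 4; quaver tied to crotchet (quaver + crotchet) = 6; a full sixteenth-note triplet (3 notes) (three triplet sixteenths span one eighth) = 2; quaver = 2.
Total: 8 + 3 + 2 + 4 + 24 + 4 + 6 + 2 + 2 = 55.
55 ÷ 6 = 9 complete bars with 1 sixteenth note remaining = 2 thirty-second notes.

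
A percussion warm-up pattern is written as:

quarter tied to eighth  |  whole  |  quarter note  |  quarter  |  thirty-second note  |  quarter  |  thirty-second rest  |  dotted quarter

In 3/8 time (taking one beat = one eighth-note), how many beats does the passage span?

One eighth-note beat = 4 thirty-second notes.
Working in thirty-second notes: quarter tied to eighth (quarter + eighth) = 12; whole = 32; quarter note = 8; quarter = 8; thirty-second note = 1; quarter = 8; thirty-second rest = 1; dotted quarter = 12.
Total: 12 + 32 + 8 + 8 + 1 + 8 + 1 + 12 = 82.
82 ÷ 4 = 20.5 beats.

20.5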